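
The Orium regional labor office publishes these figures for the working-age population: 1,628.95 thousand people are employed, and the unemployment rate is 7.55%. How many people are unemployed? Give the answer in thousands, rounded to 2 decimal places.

Let U be the number unemployed. The labor force is E + U, and U/(E+U) = 0.0755.
So U = 0.0755 × 1,628.95 / (1 − 0.0755) = 122.9857 / 0.9245 ≈ 133.03 thousand.

About 133.03 thousand are unemployed.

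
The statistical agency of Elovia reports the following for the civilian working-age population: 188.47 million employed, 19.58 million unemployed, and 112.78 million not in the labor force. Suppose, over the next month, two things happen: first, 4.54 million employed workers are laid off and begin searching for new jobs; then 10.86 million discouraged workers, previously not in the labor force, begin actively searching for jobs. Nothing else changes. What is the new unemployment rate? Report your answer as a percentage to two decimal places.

New unemployment rate ≈ 15.98%.

Initially, labor force = 188.47 + 19.58 = 208.05 million, so u = 19.58/208.05 = 9.41%.
After the first change, employed falls and unemployed rises by 4.54; labor force unchanged → E = 183.93, U = 24.12, labor force = 208.05 million.
After the second change, unemployed and labor force both rise by 10.86 → E = 183.93, U = 34.98, labor force = 218.91 million.
New unemployment rate = 34.98 / 218.91 = 15.98%.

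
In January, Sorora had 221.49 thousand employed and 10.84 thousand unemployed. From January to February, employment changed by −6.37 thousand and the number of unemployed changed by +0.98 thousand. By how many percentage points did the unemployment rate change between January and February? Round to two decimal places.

The unemployment rate changed by +0.54 percentage points.

January: labor force = 221.49 + 10.84 = 232.33; u = 10.84/232.33 = 4.67%.
February: labor force = 215.12 + 11.82 = 226.94; u = 11.82/226.94 = 5.21%.
Change = 5.21% − 4.67% = +0.54 pp.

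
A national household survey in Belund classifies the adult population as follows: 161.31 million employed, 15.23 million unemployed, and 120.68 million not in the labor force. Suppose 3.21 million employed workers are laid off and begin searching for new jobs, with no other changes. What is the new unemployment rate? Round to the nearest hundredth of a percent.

Initially, labor force = 161.31 + 15.23 = 176.54 million, so u = 15.23/176.54 = 8.63%.
After the change, employed falls and unemployed rises by 3.21; labor force unchanged → E = 158.10, U = 18.44, labor force = 176.54 million.
New unemployment rate = 18.44 / 176.54 = 10.45%.

New unemployment rate ≈ 10.45%.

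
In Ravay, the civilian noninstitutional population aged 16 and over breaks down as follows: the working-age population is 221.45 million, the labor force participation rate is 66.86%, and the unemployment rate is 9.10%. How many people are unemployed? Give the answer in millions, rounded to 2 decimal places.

Labor force = 0.6686 × 221.45 = 148.06 million.
Unemployed = 0.0910 × 148.06 ≈ 13.47 million.

About 13.47 million are unemployed.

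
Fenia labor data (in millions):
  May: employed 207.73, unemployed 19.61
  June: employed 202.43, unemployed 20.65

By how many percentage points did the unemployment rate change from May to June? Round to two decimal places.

The unemployment rate changed by +0.63 percentage points.

May: labor force = 207.73 + 19.61 = 227.34; u = 19.61/227.34 = 8.63%.
June: labor force = 202.43 + 20.65 = 223.08; u = 20.65/223.08 = 9.26%.
Change = 9.26% − 8.63% = +0.63 pp.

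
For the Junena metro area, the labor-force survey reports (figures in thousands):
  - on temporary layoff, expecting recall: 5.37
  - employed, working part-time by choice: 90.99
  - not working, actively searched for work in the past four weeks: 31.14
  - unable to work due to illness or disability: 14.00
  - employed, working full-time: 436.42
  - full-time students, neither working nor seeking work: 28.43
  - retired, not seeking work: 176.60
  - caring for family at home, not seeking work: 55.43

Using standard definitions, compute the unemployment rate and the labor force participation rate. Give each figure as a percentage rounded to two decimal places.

Unemployment rate ≈ 6.47%; labor force participation rate ≈ 67.26%.

Employed = 90.99 + 436.42 = 527.41 thousand.
Unemployed = 5.37 + 31.14 = 36.51 thousand (jobless and actively searching, or on temporary layoff).
Labor force = 527.41 + 36.51 = 563.92 thousand.
Not in labor force = 14.00 + 28.43 + 176.60 + 55.43 = 274.46 thousand (those not working and not actively searching are outside the labor force).
Civilian working-age population = 563.92 + 274.46 = 838.38 thousand.
Unemployment rate = 36.51 / 563.92 = 6.47%.
Labor force participation rate = 563.92 / 838.38 = 67.26%.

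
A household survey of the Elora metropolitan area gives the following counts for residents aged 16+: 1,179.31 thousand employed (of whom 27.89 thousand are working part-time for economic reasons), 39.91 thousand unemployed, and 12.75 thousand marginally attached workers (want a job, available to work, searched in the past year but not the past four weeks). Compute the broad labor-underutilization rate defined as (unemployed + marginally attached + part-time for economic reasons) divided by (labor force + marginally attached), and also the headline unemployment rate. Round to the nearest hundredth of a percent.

Labor force = 1,179.31 + 39.91 = 1,219.22 thousand.
Numerator = 39.91 + 12.75 + 27.89 = 80.55 thousand.
Denominator = 1,219.22 + 12.75 = 1,231.97 thousand.
Broad rate = 80.55 / 1,231.97 = 6.54%.
Headline unemployment rate = 39.91 / 1,219.22 = 3.27%.

Broad underutilization rate ≈ 6.54%; headline unemployment rate ≈ 3.27%.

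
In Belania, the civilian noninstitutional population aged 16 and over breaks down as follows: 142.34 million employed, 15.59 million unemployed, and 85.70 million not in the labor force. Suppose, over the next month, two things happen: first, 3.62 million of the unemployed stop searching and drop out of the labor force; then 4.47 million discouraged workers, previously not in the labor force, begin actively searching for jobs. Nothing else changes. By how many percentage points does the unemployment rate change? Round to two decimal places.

Initially, labor force = 142.34 + 15.59 = 157.93 million, so u = 15.59/157.93 = 9.87%.
After the first change, unemployed and labor force both fall by 3.62 → E = 142.34, U = 11.97, labor force = 154.31 million.
After the second change, unemployed and labor force both rise by 4.47 → E = 142.34, U = 16.44, labor force = 158.78 million.
New unemployment rate = 16.44 / 158.78 = 10.35%.
Change = 10.35% − 9.87% = +0.48 percentage points.

The unemployment rate changes by +0.48 percentage points.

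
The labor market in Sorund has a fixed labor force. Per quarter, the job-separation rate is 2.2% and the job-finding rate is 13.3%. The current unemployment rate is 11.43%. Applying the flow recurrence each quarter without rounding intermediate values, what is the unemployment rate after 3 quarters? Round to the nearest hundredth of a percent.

Unemployment rate after three quarters ≈ 12.53%.

With a fixed labor force, u_{t+1} = u_t + s·(1−u_t) − f·u_t = u_t·(1−s−f) + s.
Here 1−s−f = 0.845 and s = 0.022.
u_1 = 0.114300 × 0.845 + 0.022 = 0.118584.
u_2 = 0.118584 × 0.845 + 0.022 = 0.122203.
u_3 = 0.122203 × 0.845 + 0.022 = 0.125262.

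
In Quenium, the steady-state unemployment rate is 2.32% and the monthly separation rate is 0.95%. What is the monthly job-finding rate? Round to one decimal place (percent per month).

Job-finding rate ≈ 40.0% per month.

From u* = s/(s+f): f = s·(1−u)/u.
f = 0.95 × (1 − 0.0232) / 0.0232 = 0.9280 / 0.0232 ≈ 40.0% per month.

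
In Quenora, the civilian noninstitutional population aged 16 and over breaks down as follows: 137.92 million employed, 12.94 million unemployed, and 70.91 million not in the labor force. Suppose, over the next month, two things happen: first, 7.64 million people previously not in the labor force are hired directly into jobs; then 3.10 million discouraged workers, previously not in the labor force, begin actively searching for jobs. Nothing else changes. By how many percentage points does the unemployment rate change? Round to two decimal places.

The unemployment rate changes by +1.35 percentage points.

Initially, labor force = 137.92 + 12.94 = 150.86 million, so u = 12.94/150.86 = 8.58%.
After the first change, employed and labor force both rise by 7.64; unemployed unchanged → E = 145.56, U = 12.94, labor force = 158.50 million.
After the second change, unemployed and labor force both rise by 3.10 → E = 145.56, U = 16.04, labor force = 161.60 million.
New unemployment rate = 16.04 / 161.60 = 9.93%.
Change = 9.93% − 8.58% = +1.35 percentage points.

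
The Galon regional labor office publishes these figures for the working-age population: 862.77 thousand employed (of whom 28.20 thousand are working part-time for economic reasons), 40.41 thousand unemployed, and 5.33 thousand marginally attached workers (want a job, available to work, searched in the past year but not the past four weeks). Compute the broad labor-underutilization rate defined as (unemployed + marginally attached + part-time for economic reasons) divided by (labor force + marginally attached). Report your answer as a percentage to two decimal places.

Broad underutilization rate ≈ 8.14%.

Labor force = 862.77 + 40.41 = 903.18 thousand.
Numerator = 40.41 + 5.33 + 28.20 = 73.94 thousand.
Denominator = 903.18 + 5.33 = 908.51 thousand.
Broad rate = 73.94 / 908.51 = 8.14%.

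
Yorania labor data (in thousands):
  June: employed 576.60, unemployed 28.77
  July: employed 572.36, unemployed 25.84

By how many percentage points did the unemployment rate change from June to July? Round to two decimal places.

June: labor force = 576.60 + 28.77 = 605.37; u = 28.77/605.37 = 4.75%.
July: labor force = 572.36 + 25.84 = 598.20; u = 25.84/598.20 = 4.32%.
Change = 4.32% − 4.75% = −0.43 pp.

The unemployment rate changed by −0.43 percentage points.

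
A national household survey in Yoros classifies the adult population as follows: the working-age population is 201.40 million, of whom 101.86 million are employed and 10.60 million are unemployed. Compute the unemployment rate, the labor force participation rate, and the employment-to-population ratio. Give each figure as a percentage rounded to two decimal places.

Unemployment rate ≈ 9.43%; labor force participation rate ≈ 55.84%; employment-population ratio ≈ 50.58%.

Labor force = employed + unemployed = 101.86 + 10.60 = 112.46 million.
Unemployment rate = 10.60 / 112.46 = 9.43%.
Labor force participation rate = 112.46 / 201.40 = 55.84%.
Employment-population ratio = 101.86 / 201.40 = 50.58%.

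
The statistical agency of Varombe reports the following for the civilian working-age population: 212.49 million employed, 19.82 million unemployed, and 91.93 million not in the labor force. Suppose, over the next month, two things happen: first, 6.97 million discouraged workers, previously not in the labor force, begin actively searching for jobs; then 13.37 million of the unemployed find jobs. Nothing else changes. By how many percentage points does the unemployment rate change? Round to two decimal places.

Initially, labor force = 212.49 + 19.82 = 232.31 million, so u = 19.82/232.31 = 8.53%.
After the first change, unemployed and labor force both rise by 6.97 → E = 212.49, U = 26.79, labor force = 239.28 million.
After the second change, unemployed falls and employed rises by 13.37; labor force unchanged → E = 225.86, U = 13.42, labor force = 239.28 million.
New unemployment rate = 13.42 / 239.28 = 5.61%.
Change = 5.61% − 8.53% = −2.92 percentage points.

The unemployment rate changes by −2.92 percentage points.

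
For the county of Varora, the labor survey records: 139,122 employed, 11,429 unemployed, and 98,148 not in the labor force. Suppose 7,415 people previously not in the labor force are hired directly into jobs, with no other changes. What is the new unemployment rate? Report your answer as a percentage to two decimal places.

Initially, labor force = 139,122 + 11,429 = 150,551, so u = 11,429/150,551 = 7.59%.
After the change, employed and labor force both rise by 7,415; unemployed unchanged → E = 146,537, U = 11,429, labor force = 157,966.
New unemployment rate = 11,429 / 157,966 = 7.24%.

New unemployment rate ≈ 7.24%.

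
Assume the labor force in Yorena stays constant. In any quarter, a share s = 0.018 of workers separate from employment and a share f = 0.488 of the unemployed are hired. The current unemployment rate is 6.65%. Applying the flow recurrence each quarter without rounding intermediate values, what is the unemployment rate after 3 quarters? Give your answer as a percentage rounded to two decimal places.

With a fixed labor force, u_{t+1} = u_t + s·(1−u_t) − f·u_t = u_t·(1−s−f) + s.
Here 1−s−f = 0.494 and s = 0.018.
u_1 = 0.066500 × 0.494 + 0.018 = 0.050851.
u_2 = 0.050851 × 0.494 + 0.018 = 0.043120.
u_3 = 0.043120 × 0.494 + 0.018 = 0.039301.

Unemployment rate after three quarters ≈ 3.93%.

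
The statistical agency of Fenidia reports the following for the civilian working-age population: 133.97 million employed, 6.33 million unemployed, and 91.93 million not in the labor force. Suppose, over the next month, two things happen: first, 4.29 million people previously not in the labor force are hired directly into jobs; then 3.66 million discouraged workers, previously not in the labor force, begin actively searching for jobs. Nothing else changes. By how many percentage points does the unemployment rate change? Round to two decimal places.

The unemployment rate changes by +2.23 percentage points.

Initially, labor force = 133.97 + 6.33 = 140.30 million, so u = 6.33/140.30 = 4.51%.
After the first change, employed and labor force both rise by 4.29; unemployed unchanged → E = 138.26, U = 6.33, labor force = 144.59 million.
After the second change, unemployed and labor force both rise by 3.66 → E = 138.26, U = 9.99, labor force = 148.25 million.
New unemployment rate = 9.99 / 148.25 = 6.74%.
Change = 6.74% − 4.51% = +2.23 percentage points.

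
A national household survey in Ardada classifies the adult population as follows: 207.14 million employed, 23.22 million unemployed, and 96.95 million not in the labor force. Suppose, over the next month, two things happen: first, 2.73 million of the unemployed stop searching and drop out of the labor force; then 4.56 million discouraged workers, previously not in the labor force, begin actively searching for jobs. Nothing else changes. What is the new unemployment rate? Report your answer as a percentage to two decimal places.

Initially, labor force = 207.14 + 23.22 = 230.36 million, so u = 23.22/230.36 = 10.08%.
After the first change, unemployed and labor force both fall by 2.73 → E = 207.14, U = 20.49, labor force = 227.63 million.
After the second change, unemployed and labor force both rise by 4.56 → E = 207.14, U = 25.05, labor force = 232.19 million.
New unemployment rate = 25.05 / 232.19 = 10.79%.

New unemployment rate ≈ 10.79%.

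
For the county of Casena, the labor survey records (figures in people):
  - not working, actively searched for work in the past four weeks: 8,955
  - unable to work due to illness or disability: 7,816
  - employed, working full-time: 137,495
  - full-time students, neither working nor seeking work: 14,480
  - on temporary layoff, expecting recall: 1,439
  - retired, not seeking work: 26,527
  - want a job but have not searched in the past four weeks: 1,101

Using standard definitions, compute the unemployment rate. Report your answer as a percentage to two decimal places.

Unemployment rate ≈ 7.03%.

Employed = 137,495.
Unemployed = 8,955 + 1,439 = 10,394 (jobless and actively searching, or on temporary layoff).
Labor force = 137,495 + 10,394 = 147,889.
Unemployment rate = 10,394 / 147,889 = 7.03%.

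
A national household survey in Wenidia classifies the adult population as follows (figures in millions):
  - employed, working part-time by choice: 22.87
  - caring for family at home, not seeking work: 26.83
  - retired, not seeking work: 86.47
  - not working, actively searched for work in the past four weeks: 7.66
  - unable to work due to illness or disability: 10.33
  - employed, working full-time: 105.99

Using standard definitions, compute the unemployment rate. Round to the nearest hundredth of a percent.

Unemployment rate ≈ 5.61%.

Employed = 22.87 + 105.99 = 128.86 million.
Unemployed = 7.66 million.
Labor force = 128.86 + 7.66 = 136.52 million.
Unemployment rate = 7.66 / 136.52 = 5.61%.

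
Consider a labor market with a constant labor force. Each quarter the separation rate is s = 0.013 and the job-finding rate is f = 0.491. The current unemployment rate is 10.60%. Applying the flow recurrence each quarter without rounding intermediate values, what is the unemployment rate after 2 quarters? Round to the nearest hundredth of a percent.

With a fixed labor force, u_{t+1} = u_t + s·(1−u_t) − f·u_t = u_t·(1−s−f) + s.
Here 1−s−f = 0.496 and s = 0.013.
u_1 = 0.106000 × 0.496 + 0.013 = 0.065576.
u_2 = 0.065576 × 0.496 + 0.013 = 0.045526.

Unemployment rate after two quarters ≈ 4.55%.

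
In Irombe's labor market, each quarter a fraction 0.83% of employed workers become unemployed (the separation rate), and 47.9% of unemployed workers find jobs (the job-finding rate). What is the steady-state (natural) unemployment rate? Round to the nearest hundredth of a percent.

Steady-state unemployment rate ≈ 1.70%.

At steady state the flows balance: s·E = f·U, so U/(E+U) = s/(s+f).
u* = 0.83 / (0.83 + 47.9) = 0.83 / 48.73 = 1.70%.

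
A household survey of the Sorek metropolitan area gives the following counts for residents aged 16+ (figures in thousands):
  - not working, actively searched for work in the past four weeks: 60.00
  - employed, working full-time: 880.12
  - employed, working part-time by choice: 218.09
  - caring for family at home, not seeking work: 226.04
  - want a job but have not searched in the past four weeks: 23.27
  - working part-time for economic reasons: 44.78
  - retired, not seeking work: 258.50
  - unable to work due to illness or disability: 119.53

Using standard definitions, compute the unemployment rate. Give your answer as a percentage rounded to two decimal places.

Employed = 880.12 + 218.09 + 44.78 = 1,142.99 thousand (anyone who worked, including part-time for economic reasons, counts as employed).
Unemployed = 60.00 thousand.
Labor force = 1,142.99 + 60.00 = 1,202.99 thousand.
Unemployment rate = 60.00 / 1,202.99 = 4.99%.

Unemployment rate ≈ 4.99%.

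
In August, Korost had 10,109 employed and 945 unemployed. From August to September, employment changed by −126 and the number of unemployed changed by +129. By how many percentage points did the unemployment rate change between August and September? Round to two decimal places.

The unemployment rate changed by +1.16 percentage points.

August: labor force = 10,109 + 945 = 11,054; u = 945/11,054 = 8.55%.
September: labor force = 9,983 + 1,074 = 11,057; u = 1,074/11,057 = 9.71%.
Change = 9.71% − 8.55% = +1.16 pp.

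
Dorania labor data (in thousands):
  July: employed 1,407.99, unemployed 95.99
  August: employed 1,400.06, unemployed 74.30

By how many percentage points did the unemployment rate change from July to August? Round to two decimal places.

The unemployment rate changed by −1.34 percentage points.

July: labor force = 1,407.99 + 95.99 = 1,503.98; u = 95.99/1,503.98 = 6.38%.
August: labor force = 1,400.06 + 74.30 = 1,474.36; u = 74.30/1,474.36 = 5.04%.
Change = 5.04% − 6.38% = −1.34 pp.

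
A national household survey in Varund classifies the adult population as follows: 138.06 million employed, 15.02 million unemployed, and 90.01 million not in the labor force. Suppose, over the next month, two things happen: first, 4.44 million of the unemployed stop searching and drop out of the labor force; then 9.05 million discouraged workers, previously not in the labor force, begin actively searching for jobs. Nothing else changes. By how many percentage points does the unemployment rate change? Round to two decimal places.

The unemployment rate changes by +2.64 percentage points.

Initially, labor force = 138.06 + 15.02 = 153.08 million, so u = 15.02/153.08 = 9.81%.
After the first change, unemployed and labor force both fall by 4.44 → E = 138.06, U = 10.58, labor force = 148.64 million.
After the second change, unemployed and labor force both rise by 9.05 → E = 138.06, U = 19.63, labor force = 157.69 million.
New unemployment rate = 19.63 / 157.69 = 12.45%.
Change = 12.45% − 9.81% = +2.64 percentage points.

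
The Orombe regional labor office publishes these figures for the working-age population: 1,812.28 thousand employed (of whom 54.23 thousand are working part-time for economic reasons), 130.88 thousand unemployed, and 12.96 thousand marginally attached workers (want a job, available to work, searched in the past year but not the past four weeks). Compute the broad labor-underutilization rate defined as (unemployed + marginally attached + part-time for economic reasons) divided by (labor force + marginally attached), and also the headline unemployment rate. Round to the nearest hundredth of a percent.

Broad underutilization rate ≈ 10.13%; headline unemployment rate ≈ 6.74%.

Labor force = 1,812.28 + 130.88 = 1,943.16 thousand.
Numerator = 130.88 + 12.96 + 54.23 = 198.07 thousand.
Denominator = 1,943.16 + 12.96 = 1,956.12 thousand.
Broad rate = 198.07 / 1,956.12 = 10.13%.
Headline unemployment rate = 130.88 / 1,943.16 = 6.74%.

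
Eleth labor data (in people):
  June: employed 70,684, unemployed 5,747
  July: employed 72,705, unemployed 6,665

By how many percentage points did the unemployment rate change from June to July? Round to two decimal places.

June: labor force = 70,684 + 5,747 = 76,431; u = 5,747/76,431 = 7.52%.
July: labor force = 72,705 + 6,665 = 79,370; u = 6,665/79,370 = 8.40%.
Change = 8.40% − 7.52% = +0.88 pp.

The unemployment rate changed by +0.88 percentage points.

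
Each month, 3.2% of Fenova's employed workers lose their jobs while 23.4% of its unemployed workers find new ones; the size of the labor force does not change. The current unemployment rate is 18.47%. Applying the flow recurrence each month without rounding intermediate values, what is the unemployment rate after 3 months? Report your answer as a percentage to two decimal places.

With a fixed labor force, u_{t+1} = u_t + s·(1−u_t) − f·u_t = u_t·(1−s−f) + s.
Here 1−s−f = 0.734 and s = 0.032.
u_1 = 0.184700 × 0.734 + 0.032 = 0.167570.
u_2 = 0.167570 × 0.734 + 0.032 = 0.154996.
u_3 = 0.154996 × 0.734 + 0.032 = 0.145767.

Unemployment rate after three months ≈ 14.58%.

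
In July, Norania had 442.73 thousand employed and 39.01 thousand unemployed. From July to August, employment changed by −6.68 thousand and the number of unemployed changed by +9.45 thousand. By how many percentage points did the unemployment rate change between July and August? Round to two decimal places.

The unemployment rate changed by +1.90 percentage points.

July: labor force = 442.73 + 39.01 = 481.74; u = 39.01/481.74 = 8.10%.
August: labor force = 436.05 + 48.46 = 484.51; u = 48.46/484.51 = 10.00%.
Change = 10.00% − 8.10% = +1.90 pp.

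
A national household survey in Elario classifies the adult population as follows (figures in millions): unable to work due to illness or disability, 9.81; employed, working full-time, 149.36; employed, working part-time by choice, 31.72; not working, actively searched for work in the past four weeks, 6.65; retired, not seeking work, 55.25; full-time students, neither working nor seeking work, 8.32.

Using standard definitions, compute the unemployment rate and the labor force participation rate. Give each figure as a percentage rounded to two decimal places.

Employed = 149.36 + 31.72 = 181.08 million.
Unemployed = 6.65 million.
Labor force = 181.08 + 6.65 = 187.73 million.
Not in labor force = 9.81 + 55.25 + 8.32 = 73.38 million (those not working and not actively searching are outside the labor force).
Civilian working-age population = 187.73 + 73.38 = 261.11 million.
Unemployment rate = 6.65 / 187.73 = 3.54%.
Labor force participation rate = 187.73 / 261.11 = 71.90%.

Unemployment rate ≈ 3.54%; labor force participation rate ≈ 71.90%.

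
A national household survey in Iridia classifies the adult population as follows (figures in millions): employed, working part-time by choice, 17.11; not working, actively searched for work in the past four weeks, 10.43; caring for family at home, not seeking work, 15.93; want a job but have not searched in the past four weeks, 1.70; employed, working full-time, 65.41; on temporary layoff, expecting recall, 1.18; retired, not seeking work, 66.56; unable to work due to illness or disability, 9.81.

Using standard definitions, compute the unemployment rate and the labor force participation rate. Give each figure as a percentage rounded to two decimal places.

Employed = 17.11 + 65.41 = 82.52 million.
Unemployed = 10.43 + 1.18 = 11.61 million (jobless and actively searching, or on temporary layoff).
Labor force = 82.52 + 11.61 = 94.13 million.
Not in labor force = 15.93 + 1.70 + 66.56 + 9.81 = 94.00 million (those not working and not actively searching are outside the labor force — including those who want a job but have given up searching).
Civilian working-age population = 94.13 + 94.00 = 188.13 million.
Unemployment rate = 11.61 / 94.13 = 12.33%.
Labor force participation rate = 94.13 / 188.13 = 50.03%.

Unemployment rate ≈ 12.33%; labor force participation rate ≈ 50.03%.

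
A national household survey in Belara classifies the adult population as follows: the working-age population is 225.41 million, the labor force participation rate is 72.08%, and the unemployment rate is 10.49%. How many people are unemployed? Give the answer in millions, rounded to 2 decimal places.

About 17.04 million are unemployed.

Labor force = 0.7208 × 225.41 = 162.48 million.
Unemployed = 0.1049 × 162.48 ≈ 17.04 million.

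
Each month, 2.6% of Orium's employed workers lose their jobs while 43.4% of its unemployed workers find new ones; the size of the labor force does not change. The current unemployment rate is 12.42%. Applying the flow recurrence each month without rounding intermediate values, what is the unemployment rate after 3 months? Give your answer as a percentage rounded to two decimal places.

Unemployment rate after three months ≈ 6.72%.

With a fixed labor force, u_{t+1} = u_t + s·(1−u_t) − f·u_t = u_t·(1−s−f) + s.
Here 1−s−f = 0.540 and s = 0.026.
u_1 = 0.124200 × 0.540 + 0.026 = 0.093068.
u_2 = 0.093068 × 0.540 + 0.026 = 0.076257.
u_3 = 0.076257 × 0.540 + 0.026 = 0.067179.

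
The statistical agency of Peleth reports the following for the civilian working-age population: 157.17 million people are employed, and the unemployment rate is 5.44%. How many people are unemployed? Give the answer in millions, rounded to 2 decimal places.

Let U be the number unemployed. The labor force is E + U, and U/(E+U) = 0.0544.
So U = 0.0544 × 157.17 / (1 − 0.0544) = 8.5500 / 0.9456 ≈ 9.04 million.

About 9.04 million are unemployed.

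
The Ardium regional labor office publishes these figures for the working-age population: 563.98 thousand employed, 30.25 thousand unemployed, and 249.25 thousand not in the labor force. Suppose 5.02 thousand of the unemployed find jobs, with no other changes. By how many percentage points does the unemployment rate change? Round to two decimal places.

The unemployment rate changes by −0.84 percentage points.

Initially, labor force = 563.98 + 30.25 = 594.23 thousand, so u = 30.25/594.23 = 5.09%.
After the change, unemployed falls and employed rises by 5.02; labor force unchanged → E = 569.00, U = 25.23, labor force = 594.23 thousand.
New unemployment rate = 25.23 / 594.23 = 4.25%.
Change = 4.25% − 5.09% = −0.84 percentage points.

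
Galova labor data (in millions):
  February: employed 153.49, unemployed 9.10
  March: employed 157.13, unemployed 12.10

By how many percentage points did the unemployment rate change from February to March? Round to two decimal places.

February: labor force = 153.49 + 9.10 = 162.59; u = 9.10/162.59 = 5.60%.
March: labor force = 157.13 + 12.10 = 169.23; u = 12.10/169.23 = 7.15%.
Change = 7.15% − 5.60% = +1.55 pp.

The unemployment rate changed by +1.55 percentage points.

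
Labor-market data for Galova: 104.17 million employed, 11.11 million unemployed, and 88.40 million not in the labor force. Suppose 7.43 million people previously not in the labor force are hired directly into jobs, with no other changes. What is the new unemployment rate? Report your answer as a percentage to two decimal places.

New unemployment rate ≈ 9.05%.

Initially, labor force = 104.17 + 11.11 = 115.28 million, so u = 11.11/115.28 = 9.64%.
After the change, employed and labor force both rise by 7.43; unemployed unchanged → E = 111.60, U = 11.11, labor force = 122.71 million.
New unemployment rate = 11.11 / 122.71 = 9.05%.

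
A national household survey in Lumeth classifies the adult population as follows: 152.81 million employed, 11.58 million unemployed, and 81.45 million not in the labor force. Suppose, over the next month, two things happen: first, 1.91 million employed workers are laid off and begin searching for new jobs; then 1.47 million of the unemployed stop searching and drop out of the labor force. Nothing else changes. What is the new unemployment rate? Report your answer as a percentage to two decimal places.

Initially, labor force = 152.81 + 11.58 = 164.39 million, so u = 11.58/164.39 = 7.04%.
After the first change, employed falls and unemployed rises by 1.91; labor force unchanged → E = 150.90, U = 13.49, labor force = 164.39 million.
After the second change, unemployed and labor force both fall by 1.47 → E = 150.90, U = 12.02, labor force = 162.92 million.
New unemployment rate = 12.02 / 162.92 = 7.38%.

New unemployment rate ≈ 7.38%.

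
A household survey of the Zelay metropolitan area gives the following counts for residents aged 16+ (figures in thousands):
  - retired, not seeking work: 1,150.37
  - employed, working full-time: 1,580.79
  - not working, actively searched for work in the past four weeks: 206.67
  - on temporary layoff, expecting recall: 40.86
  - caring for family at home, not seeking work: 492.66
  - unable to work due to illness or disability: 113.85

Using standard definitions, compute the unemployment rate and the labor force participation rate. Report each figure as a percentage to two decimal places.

Unemployment rate ≈ 13.54%; labor force participation rate ≈ 51.00%.

Employed = 1,580.79 thousand.
Unemployed = 206.67 + 40.86 = 247.53 thousand (jobless and actively searching, or on temporary layoff).
Labor force = 1,580.79 + 247.53 = 1,828.32 thousand.
Not in labor force = 1,150.37 + 492.66 + 113.85 = 1,756.88 thousand (those not working and not actively searching are outside the labor force).
Civilian working-age population = 1,828.32 + 1,756.88 = 3,585.20 thousand.
Unemployment rate = 247.53 / 1,828.32 = 13.54%.
Labor force participation rate = 1,828.32 / 3,585.20 = 51.00%.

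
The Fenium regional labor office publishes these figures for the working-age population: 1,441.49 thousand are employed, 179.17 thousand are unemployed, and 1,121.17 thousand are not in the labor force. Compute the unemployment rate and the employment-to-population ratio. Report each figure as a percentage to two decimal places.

Labor force = employed + unemployed = 1,441.49 + 179.17 = 1,620.66 thousand.
Working-age population = 1,620.66 + 1,121.17 = 2,741.83 thousand.
Unemployment rate = 179.17 / 1,620.66 = 11.06%.
Employment-population ratio = 1,441.49 / 2,741.83 = 52.57%.

Unemployment rate ≈ 11.06%; employment-population ratio ≈ 52.57%.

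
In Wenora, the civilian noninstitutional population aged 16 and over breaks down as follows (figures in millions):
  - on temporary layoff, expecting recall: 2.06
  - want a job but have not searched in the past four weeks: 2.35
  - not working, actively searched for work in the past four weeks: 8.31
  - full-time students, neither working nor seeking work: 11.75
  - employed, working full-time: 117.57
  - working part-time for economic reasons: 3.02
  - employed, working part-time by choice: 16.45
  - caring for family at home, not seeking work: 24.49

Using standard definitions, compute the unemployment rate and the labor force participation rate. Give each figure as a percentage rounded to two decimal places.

Unemployment rate ≈ 7.03%; labor force participation rate ≈ 79.25%.

Employed = 117.57 + 3.02 + 16.45 = 137.04 million (anyone who worked, including part-time for economic reasons, counts as employed).
Unemployed = 2.06 + 8.31 = 10.37 million (jobless and actively searching, or on temporary layoff).
Labor force = 137.04 + 10.37 = 147.41 million.
Not in labor force = 2.35 + 11.75 + 24.49 = 38.59 million (those not working and not actively searching are outside the labor force — including those who want a job but have given up searching).
Civilian working-age population = 147.41 + 38.59 = 186.00 million.
Unemployment rate = 10.37 / 147.41 = 7.03%.
Labor force participation rate = 147.41 / 186.00 = 79.25%.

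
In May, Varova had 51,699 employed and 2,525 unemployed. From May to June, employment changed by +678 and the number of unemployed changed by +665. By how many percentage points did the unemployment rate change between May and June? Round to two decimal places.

The unemployment rate changed by +1.08 percentage points.

May: labor force = 51,699 + 2,525 = 54,224; u = 2,525/54,224 = 4.66%.
June: labor force = 52,377 + 3,190 = 55,567; u = 3,190/55,567 = 5.74%.
Change = 5.74% − 4.66% = +1.08 pp.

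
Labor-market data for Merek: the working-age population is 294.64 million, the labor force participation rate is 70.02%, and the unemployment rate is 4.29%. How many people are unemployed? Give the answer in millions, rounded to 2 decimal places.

Labor force = 0.7002 × 294.64 = 206.31 million.
Unemployed = 0.0429 × 206.31 ≈ 8.85 million.

About 8.85 million are unemployed.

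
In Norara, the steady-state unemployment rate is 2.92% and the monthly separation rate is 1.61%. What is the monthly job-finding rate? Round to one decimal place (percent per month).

Job-finding rate ≈ 53.5% per month.

From u* = s/(s+f): f = s·(1−u)/u.
f = 1.61 × (1 − 0.0292) / 0.0292 = 1.5630 / 0.0292 ≈ 53.5% per month.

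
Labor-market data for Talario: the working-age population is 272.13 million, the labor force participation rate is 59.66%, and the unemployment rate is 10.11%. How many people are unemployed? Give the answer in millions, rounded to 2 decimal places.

Labor force = 0.5966 × 272.13 = 162.35 million.
Unemployed = 0.1011 × 162.35 ≈ 16.41 million.

About 16.41 million are unemployed.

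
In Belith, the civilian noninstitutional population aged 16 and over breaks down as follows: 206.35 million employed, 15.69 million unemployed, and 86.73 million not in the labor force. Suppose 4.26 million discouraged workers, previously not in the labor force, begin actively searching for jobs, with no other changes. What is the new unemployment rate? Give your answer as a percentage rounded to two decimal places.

Initially, labor force = 206.35 + 15.69 = 222.04 million, so u = 15.69/222.04 = 7.07%.
After the change, unemployed and labor force both rise by 4.26 → E = 206.35, U = 19.95, labor force = 226.30 million.
New unemployment rate = 19.95 / 226.30 = 8.82%.

New unemployment rate ≈ 8.82%.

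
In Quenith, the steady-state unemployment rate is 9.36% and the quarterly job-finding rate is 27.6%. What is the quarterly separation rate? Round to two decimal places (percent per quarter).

From u* = s/(s+f): s = u·f/(1−u).
s = 0.0936 × 27.6 / (1 − 0.0936) = 2.5834 / 0.9064 ≈ 2.85% per quarter.

Separation rate ≈ 2.85% per quarter.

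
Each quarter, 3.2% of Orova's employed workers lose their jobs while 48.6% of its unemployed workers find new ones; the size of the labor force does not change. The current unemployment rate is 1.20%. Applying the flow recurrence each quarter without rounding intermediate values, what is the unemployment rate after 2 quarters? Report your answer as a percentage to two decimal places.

Unemployment rate after two quarters ≈ 5.02%.

With a fixed labor force, u_{t+1} = u_t + s·(1−u_t) − f·u_t = u_t·(1−s−f) + s.
Here 1−s−f = 0.482 and s = 0.032.
u_1 = 0.012000 × 0.482 + 0.032 = 0.037784.
u_2 = 0.037784 × 0.482 + 0.032 = 0.050212.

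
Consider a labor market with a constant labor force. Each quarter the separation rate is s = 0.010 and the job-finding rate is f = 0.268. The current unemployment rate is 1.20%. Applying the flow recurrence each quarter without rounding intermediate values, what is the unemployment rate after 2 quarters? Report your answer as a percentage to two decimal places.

With a fixed labor force, u_{t+1} = u_t + s·(1−u_t) − f·u_t = u_t·(1−s−f) + s.
Here 1−s−f = 0.722 and s = 0.010.
u_1 = 0.012000 × 0.722 + 0.010 = 0.018664.
u_2 = 0.018664 × 0.722 + 0.010 = 0.023475.

Unemployment rate after two quarters ≈ 2.35%.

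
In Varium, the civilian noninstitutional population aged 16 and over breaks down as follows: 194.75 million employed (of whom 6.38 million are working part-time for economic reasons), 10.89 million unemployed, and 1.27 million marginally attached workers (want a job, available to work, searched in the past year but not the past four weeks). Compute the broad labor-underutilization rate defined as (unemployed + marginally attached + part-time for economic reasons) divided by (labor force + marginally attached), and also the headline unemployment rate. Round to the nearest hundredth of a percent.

Labor force = 194.75 + 10.89 = 205.64 million.
Numerator = 10.89 + 1.27 + 6.38 = 18.54 million.
Denominator = 205.64 + 1.27 = 206.91 million.
Broad rate = 18.54 / 206.91 = 8.96%.
Headline unemployment rate = 10.89 / 205.64 = 5.30%.

Broad underutilization rate ≈ 8.96%; headline unemployment rate ≈ 5.30%.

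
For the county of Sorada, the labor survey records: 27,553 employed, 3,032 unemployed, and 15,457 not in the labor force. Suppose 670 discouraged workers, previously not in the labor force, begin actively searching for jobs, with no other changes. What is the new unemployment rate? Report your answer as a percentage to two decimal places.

Initially, labor force = 27,553 + 3,032 = 30,585, so u = 3,032/30,585 = 9.91%.
After the change, unemployed and labor force both rise by 670 → E = 27,553, U = 3,702, labor force = 31,255.
New unemployment rate = 3,702 / 31,255 = 11.84%.

New unemployment rate ≈ 11.84%.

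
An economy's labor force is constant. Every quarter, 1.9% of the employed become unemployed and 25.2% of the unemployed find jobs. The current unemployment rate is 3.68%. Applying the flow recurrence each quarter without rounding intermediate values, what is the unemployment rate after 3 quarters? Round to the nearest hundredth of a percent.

With a fixed labor force, u_{t+1} = u_t + s·(1−u_t) − f·u_t = u_t·(1−s−f) + s.
Here 1−s−f = 0.729 and s = 0.019.
u_1 = 0.036800 × 0.729 + 0.019 = 0.045827.
u_2 = 0.045827 × 0.729 + 0.019 = 0.052408.
u_3 = 0.052408 × 0.729 + 0.019 = 0.057205.

Unemployment rate after three quarters ≈ 5.72%.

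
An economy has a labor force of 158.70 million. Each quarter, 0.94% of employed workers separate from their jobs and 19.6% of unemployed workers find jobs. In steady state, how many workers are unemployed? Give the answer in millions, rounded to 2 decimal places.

Steady-state unemployment rate u* = s/(s+f) = 0.94/(0.94+19.6) = 0.045764.
Unemployed = u* × labor force = 0.045764 × 158.70 ≈ 7.26 million.

About 7.26 million are unemployed in steady state.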